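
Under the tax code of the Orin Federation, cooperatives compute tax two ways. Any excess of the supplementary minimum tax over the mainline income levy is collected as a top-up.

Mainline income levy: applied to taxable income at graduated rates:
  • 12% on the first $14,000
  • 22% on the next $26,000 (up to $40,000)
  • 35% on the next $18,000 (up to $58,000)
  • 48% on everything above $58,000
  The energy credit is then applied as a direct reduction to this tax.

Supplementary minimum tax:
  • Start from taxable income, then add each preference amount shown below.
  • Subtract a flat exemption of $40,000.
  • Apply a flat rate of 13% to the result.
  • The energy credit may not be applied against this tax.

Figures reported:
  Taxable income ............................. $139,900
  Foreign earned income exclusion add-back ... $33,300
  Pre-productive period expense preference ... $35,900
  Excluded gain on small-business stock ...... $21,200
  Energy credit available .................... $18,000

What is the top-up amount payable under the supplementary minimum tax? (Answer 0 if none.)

Mainline income levy:
  $14,000 × 12% = $1,680
  $26,000 × 22% = $5,720
  $18,000 × 35% = $6,300
  $81,900 × 48% = $39,312
  → $53,012
  Less energy credit $18,000 → $35,012

Supplementary minimum tax:
  Adjusted income: $139,900 + $33,300 + $35,900 + $21,200 = $230,300
  Less exemption $40,000 → base $190,300
  $190,300 × 13% = $24,739

$24,739 ≤ $35,012, so no add-on is due.

$0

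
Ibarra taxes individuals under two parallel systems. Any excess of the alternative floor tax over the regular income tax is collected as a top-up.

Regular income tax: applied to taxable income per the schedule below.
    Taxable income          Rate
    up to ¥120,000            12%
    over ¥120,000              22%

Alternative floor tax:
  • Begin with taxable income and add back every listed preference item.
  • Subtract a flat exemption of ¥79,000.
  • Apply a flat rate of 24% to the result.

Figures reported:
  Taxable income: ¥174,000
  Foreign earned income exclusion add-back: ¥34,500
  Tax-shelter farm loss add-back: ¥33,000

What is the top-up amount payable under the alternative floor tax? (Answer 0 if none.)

Regular income tax:
  ¥120,000 × 12% = ¥14,400
  ¥54,000 × 22% = ¥11,880
  → ¥26,280

Alternative floor tax:
  Adjusted income: ¥174,000 + ¥34,500 + ¥33,000 = ¥241,500
  Less exemption ¥79,000 → base ¥162,500
  ¥162,500 × 24% = ¥39,000

Excess of alternative floor tax over regular income tax: ¥39,000 − ¥26,280 = ¥12,720.

¥12,720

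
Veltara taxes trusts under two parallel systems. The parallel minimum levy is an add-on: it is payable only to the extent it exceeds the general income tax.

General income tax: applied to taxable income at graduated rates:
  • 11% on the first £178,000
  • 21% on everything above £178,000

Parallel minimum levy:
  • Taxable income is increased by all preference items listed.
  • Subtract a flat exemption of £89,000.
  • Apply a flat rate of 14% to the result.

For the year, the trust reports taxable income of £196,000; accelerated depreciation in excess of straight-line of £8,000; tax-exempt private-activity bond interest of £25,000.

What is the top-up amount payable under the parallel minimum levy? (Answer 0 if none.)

£0

Parallel minimum levy:
  Adjusted income: £196,000 + £8,000 + £25,000 = £229,000
  Less exemption £89,000 → base £140,000
  £140,000 × 14% = £19,600

General income tax:
  £178,000 × 11% = £19,580
  £18,000 × 21% = £3,780
  → £23,360

£19,600 ≤ £23,360, so no add-on is due.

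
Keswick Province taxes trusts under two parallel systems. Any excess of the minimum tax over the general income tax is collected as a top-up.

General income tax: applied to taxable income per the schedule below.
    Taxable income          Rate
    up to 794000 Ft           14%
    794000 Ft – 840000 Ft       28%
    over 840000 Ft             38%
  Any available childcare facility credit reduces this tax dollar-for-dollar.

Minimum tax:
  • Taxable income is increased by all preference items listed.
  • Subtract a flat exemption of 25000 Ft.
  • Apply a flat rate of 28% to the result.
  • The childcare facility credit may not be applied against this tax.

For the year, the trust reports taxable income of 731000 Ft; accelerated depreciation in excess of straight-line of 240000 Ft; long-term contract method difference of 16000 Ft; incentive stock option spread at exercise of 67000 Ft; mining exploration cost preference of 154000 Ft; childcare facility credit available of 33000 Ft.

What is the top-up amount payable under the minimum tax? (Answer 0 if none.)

261900 Ft

Minimum tax:
  Adjusted income: 731000 Ft + 240000 Ft + 16000 Ft + 67000 Ft + 154000 Ft = 1208000 Ft
  Less exemption 25000 Ft → base 1183000 Ft
  1183000 Ft × 28% = 331240 Ft

General income tax:
  731000 Ft × 14% = 102340 Ft
  Less childcare facility credit 33000 Ft → 69340 Ft

Excess of minimum tax over general income tax: 331240 Ft − 69340 Ft = 261900 Ft.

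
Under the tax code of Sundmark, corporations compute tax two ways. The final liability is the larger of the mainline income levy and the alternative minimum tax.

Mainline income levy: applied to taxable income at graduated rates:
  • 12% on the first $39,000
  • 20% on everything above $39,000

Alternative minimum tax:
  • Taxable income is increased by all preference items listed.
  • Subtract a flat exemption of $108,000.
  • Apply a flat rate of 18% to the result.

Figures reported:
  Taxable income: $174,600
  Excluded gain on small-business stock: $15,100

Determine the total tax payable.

Mainline income levy:
  $39,000 × 12% = $4,680
  $135,600 × 20% = $27,120
  → $31,800

Alternative minimum tax:
  Adjusted income: $174,600 + $15,100 = $189,700
  Less exemption $108,000 → base $81,700
  $81,700 × 18% = $14,706

$31,800 > $14,706, so the mainline income levy governs.

$31,800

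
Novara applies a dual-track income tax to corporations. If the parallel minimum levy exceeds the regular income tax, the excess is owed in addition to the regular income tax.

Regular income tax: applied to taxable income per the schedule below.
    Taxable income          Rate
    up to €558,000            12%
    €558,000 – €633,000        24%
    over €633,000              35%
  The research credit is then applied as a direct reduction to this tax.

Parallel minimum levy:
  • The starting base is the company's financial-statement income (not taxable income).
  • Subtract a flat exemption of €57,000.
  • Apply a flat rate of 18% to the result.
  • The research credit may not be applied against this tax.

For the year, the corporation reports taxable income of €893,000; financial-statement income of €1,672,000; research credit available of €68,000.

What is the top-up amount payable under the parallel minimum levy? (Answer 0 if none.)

€182,740

Parallel minimum levy:
  Base (financial-statement income): €1,672,000
  Less exemption €57,000 → base €1,615,000
  €1,615,000 × 18% = €290,700

Regular income tax:
  €558,000 × 12% = €66,960
  €75,000 × 24% = €18,000
  €260,000 × 35% = €91,000
  → €175,960
  Less research credit €68,000 → €107,960

Excess of parallel minimum levy over regular income tax: €290,700 − €107,960 = €182,740.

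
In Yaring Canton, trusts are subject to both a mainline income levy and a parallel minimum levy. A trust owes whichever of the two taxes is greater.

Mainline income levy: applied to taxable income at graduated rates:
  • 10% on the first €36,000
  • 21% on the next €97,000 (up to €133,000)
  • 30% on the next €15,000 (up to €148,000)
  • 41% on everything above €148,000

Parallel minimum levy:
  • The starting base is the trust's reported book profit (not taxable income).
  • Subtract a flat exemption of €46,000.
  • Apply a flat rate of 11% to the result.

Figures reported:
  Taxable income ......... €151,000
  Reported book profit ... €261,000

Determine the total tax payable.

Mainline income levy:
  €36,000 × 10% = €3,600
  €97,000 × 21% = €20,370
  €15,000 × 30% = €4,500
  €3,000 × 41% = €1,230
  → €29,700

Parallel minimum levy:
  Base (reported book profit): €261,000
  Less exemption €46,000 → base €215,000
  €215,000 × 11% = €23,650

€29,700 > €23,650, so the mainline income levy governs.

€29,700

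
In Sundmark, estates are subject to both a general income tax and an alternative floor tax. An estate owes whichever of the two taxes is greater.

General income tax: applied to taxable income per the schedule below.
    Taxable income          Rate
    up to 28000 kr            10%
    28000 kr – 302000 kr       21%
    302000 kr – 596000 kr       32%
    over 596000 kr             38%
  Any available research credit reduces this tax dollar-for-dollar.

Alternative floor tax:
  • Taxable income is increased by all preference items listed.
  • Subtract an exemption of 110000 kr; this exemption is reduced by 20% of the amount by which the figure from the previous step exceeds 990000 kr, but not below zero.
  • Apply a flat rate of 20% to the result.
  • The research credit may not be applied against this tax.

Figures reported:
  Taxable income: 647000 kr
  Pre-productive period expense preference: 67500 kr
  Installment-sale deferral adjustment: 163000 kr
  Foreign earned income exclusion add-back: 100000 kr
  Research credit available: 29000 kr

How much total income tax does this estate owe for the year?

173500 kr

Alternative floor tax:
  Adjusted income: 647000 kr + 67500 kr + 163000 kr + 100000 kr = 977500 kr
  Exemption: 977500 kr ≤ 990000 kr, so full 110000 kr applies
  Base: 977500 kr − 110000 kr = 867500 kr
  867500 kr × 20% = 173500 kr

General income tax:
  28000 kr × 10% = 2800 kr
  274000 kr × 21% = 57540 kr
  294000 kr × 32% = 94080 kr
  51000 kr × 38% = 19380 kr
  → 173800 kr
  Less research credit 29000 kr → 144800 kr

173500 kr > 144800 kr, so the alternative floor tax is the binding amount.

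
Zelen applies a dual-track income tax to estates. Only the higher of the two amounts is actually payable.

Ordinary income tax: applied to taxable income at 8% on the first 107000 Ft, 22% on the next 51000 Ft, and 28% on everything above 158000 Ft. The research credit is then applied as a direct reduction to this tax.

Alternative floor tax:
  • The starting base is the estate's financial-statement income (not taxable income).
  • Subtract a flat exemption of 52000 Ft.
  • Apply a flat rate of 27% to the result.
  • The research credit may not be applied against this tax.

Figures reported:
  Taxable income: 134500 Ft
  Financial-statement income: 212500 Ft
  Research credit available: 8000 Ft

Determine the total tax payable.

43335 Ft

Alternative floor tax:
  Base (financial-statement income): 212500 Ft
  Less exemption 52000 Ft → base 160500 Ft
  160500 Ft × 27% = 43335 Ft

Ordinary income tax:
  107000 Ft × 8% = 8560 Ft
  27500 Ft × 22% = 6050 Ft
  → 14610 Ft
  Less research credit 8000 Ft → 6610 Ft

43335 Ft > 6610 Ft, so the alternative floor tax is the binding amount.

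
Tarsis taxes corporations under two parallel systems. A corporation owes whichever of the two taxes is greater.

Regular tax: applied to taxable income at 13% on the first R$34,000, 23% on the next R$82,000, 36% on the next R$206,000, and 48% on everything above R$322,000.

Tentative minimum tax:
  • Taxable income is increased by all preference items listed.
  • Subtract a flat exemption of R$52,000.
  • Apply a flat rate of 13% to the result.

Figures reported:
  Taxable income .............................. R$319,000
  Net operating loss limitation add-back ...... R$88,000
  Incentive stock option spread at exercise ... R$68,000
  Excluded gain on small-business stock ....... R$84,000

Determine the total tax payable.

Regular tax:
  R$34,000 × 13% = R$4,420
  R$82,000 × 23% = R$18,860
  R$203,000 × 36% = R$73,080
  → R$96,360

Tentative minimum tax:
  Adjusted income: R$319,000 + R$88,000 + R$68,000 + R$84,000 = R$559,000
  Less exemption R$52,000 → base R$507,000
  R$507,000 × 13% = R$65,910

R$96,360 > R$65,910, so the regular tax governs.

R$96,360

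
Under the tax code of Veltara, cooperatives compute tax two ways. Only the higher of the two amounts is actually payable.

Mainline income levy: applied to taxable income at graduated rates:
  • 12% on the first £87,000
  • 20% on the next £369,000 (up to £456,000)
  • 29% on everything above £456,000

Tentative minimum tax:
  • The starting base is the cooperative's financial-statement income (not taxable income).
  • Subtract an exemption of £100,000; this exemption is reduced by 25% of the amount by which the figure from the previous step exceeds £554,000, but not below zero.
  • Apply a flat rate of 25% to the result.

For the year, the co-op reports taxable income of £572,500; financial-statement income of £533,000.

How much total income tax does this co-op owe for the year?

Tentative minimum tax:
  Base (financial-statement income): £533,000
  Exemption: £533,000 ≤ £554,000, so full £100,000 applies
  Base: £533,000 − £100,000 = £433,000
  £433,000 × 25% = £108,250

Mainline income levy:
  £87,000 × 12% = £10,440
  £369,000 × 20% = £73,800
  £116,500 × 29% = £33,785
  → £118,025

£118,025 > £108,250, so the mainline income levy governs.

£118,025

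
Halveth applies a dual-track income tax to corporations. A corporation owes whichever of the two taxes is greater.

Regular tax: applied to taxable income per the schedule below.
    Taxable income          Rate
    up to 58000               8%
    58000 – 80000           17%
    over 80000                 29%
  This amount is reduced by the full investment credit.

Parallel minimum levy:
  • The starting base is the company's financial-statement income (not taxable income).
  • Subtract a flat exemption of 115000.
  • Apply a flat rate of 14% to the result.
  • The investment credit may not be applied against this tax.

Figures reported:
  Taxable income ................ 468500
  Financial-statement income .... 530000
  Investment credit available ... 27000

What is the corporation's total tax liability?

94045

Parallel minimum levy:
  Base (financial-statement income): 530000
  Less exemption 115000 → base 415000
  415000 × 14% = 58100

Regular tax:
  58000 × 8% = 4640
  22000 × 17% = 3740
  388500 × 29% = 112665
  → 121045
  Less investment credit 27000 → 94045

94045 > 58100, so the regular tax governs.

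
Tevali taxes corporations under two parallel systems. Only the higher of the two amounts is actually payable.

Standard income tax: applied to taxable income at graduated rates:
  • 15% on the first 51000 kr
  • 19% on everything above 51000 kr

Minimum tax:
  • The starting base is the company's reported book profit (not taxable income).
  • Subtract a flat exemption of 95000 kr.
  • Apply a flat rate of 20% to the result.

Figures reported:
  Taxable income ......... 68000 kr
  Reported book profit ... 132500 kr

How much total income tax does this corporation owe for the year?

10880 kr

Standard income tax:
  51000 kr × 15% = 7650 kr
  17000 kr × 19% = 3230 kr
  → 10880 kr

Minimum tax:
  Base (reported book profit): 132500 kr
  Less exemption 95000 kr → base 37500 kr
  37500 kr × 20% = 7500 kr

10880 kr > 7500 kr, so the standard income tax governs.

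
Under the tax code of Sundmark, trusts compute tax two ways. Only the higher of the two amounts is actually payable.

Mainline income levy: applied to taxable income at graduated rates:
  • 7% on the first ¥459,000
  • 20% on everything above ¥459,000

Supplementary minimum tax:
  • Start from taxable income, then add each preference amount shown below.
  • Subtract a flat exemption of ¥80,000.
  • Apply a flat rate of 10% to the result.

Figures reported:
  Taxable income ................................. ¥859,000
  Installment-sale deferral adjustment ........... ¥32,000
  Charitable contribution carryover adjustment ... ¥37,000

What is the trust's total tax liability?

Mainline income levy:
  ¥459,000 × 7% = ¥32,130
  ¥400,000 × 20% = ¥80,000
  → ¥112,130

Supplementary minimum tax:
  Adjusted income: ¥859,000 + ¥32,000 + ¥37,000 = ¥928,000
  Less exemption ¥80,000 → base ¥848,000
  ¥848,000 × 10% = ¥84,800

¥112,130 > ¥84,800, so the mainline income levy governs.

¥112,130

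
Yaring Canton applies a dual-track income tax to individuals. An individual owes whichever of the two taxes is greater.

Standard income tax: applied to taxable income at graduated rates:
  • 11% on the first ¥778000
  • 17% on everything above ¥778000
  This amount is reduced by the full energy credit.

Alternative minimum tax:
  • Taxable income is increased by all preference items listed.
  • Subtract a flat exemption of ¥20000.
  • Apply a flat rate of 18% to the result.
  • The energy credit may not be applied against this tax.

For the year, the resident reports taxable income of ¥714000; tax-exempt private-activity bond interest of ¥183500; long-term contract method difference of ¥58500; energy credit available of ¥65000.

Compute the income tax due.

¥168480

Alternative minimum tax:
  Adjusted income: ¥714000 + ¥183500 + ¥58500 = ¥956000
  Less exemption ¥20000 → base ¥936000
  ¥936000 × 18% = ¥168480

Standard income tax:
  ¥714000 × 11% = ¥78540
  Less energy credit ¥65000 → ¥13540

¥168480 > ¥13540, so the alternative minimum tax is the binding amount.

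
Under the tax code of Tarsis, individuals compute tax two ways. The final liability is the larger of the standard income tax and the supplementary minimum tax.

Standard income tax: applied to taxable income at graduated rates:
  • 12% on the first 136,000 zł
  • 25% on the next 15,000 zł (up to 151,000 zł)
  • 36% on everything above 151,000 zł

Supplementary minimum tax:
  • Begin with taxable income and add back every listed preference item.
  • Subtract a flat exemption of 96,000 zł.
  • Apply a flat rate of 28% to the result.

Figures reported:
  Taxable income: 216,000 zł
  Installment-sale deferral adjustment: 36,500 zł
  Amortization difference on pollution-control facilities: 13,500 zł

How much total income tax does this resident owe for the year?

47,600 zł

Supplementary minimum tax:
  Adjusted income: 216,000 zł + 36,500 zł + 13,500 zł = 266,000 zł
  Less exemption 96,000 zł → base 170,000 zł
  170,000 zł × 28% = 47,600 zł

Standard income tax:
  136,000 zł × 12% = 16,320 zł
  15,000 zł × 25% = 3,750 zł
  65,000 zł × 36% = 23,400 zł
  → 43,470 zł

47,600 zł > 43,470 zł, so the supplementary minimum tax is the binding amount.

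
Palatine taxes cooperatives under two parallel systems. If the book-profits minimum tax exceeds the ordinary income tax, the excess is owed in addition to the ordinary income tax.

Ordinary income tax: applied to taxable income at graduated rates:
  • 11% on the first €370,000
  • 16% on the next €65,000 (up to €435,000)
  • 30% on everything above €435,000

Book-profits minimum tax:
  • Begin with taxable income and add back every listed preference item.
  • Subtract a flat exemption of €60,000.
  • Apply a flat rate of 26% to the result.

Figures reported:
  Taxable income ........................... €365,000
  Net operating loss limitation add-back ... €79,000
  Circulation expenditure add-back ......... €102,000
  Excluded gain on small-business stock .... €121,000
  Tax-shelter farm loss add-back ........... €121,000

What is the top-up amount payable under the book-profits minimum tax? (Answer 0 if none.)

Book-profits minimum tax:
  Adjusted income: €365,000 + €79,000 + €102,000 + €121,000 + €121,000 = €788,000
  Less exemption €60,000 → base €728,000
  €728,000 × 26% = €189,280

Ordinary income tax:
  €365,000 × 11% = €40,150

Excess of book-profits minimum tax over ordinary income tax: €189,280 − €40,150 = €149,130.

€149,130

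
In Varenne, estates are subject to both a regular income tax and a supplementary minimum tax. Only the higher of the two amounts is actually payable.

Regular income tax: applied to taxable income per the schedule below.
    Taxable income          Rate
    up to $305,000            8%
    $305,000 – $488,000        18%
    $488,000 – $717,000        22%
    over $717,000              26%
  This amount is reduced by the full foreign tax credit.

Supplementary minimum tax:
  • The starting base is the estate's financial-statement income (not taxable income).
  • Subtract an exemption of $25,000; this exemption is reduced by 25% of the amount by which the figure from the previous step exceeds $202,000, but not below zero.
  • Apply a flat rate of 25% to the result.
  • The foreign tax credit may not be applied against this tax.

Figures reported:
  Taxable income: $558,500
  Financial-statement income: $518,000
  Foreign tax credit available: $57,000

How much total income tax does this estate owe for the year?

$129,500

Regular income tax:
  $305,000 × 8% = $24,400
  $183,000 × 18% = $32,940
  $70,500 × 22% = $15,510
  → $72,850
  Less foreign tax credit $57,000 → $15,850

Supplementary minimum tax:
  Base (financial-statement income): $518,000
  Exemption: 25% × ($518,000 − $202,000) = $79,000 ≥ $25,000, so the exemption is fully phased out
  Base: $518,000 − $0 = $518,000
  $518,000 × 25% = $129,500

$129,500 > $15,850, so the supplementary minimum tax is the binding amount.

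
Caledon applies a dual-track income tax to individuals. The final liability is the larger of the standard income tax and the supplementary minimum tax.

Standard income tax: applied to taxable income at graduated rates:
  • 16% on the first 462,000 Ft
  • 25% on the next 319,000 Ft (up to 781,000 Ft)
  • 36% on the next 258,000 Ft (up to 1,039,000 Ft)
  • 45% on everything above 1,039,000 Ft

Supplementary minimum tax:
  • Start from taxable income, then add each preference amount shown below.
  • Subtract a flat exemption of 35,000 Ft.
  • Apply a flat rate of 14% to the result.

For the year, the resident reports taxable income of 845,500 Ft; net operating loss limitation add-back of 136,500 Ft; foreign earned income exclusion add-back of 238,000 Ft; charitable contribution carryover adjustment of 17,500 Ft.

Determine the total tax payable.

176,890 Ft

Supplementary minimum tax:
  Adjusted income: 845,500 Ft + 136,500 Ft + 238,000 Ft + 17,500 Ft = 1,237,500 Ft
  Less exemption 35,000 Ft → base 1,202,500 Ft
  1,202,500 Ft × 14% = 168,350 Ft

Standard income tax:
  462,000 Ft × 16% = 73,920 Ft
  319,000 Ft × 25% = 79,750 Ft
  64,500 Ft × 36% = 23,220 Ft
  → 176,890 Ft

176,890 Ft > 168,350 Ft, so the standard income tax governs.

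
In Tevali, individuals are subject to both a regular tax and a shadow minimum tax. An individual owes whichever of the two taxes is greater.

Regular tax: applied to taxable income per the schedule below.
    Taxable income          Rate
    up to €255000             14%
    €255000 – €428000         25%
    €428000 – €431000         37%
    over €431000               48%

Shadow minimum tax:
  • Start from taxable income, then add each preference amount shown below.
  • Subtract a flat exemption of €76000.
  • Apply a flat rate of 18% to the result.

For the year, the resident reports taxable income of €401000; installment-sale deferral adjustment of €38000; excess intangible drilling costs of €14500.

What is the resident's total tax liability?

€72200

Shadow minimum tax:
  Adjusted income: €401000 + €38000 + €14500 = €453500
  Less exemption €76000 → base €377500
  €377500 × 18% = €67950

Regular tax:
  €255000 × 14% = €35700
  €146000 × 25% = €36500
  → €72200

€72200 > €67950, so the regular tax governs.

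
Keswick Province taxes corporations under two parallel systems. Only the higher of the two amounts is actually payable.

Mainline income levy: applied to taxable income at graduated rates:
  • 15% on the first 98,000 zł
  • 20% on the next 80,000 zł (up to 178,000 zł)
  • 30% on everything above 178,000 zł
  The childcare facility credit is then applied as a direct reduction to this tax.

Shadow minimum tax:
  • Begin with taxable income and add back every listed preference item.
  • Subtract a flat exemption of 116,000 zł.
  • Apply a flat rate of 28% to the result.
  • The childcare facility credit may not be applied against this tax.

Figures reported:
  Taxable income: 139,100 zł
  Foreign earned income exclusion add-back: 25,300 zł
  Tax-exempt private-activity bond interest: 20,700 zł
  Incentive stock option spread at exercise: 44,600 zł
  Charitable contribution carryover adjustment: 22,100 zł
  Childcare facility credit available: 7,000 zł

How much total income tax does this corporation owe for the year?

Mainline income levy:
  98,000 zł × 15% = 14,700 zł
  41,100 zł × 20% = 8,220 zł
  → 22,920 zł
  Less childcare facility credit 7,000 zł → 15,920 zł

Shadow minimum tax:
  Adjusted income: 139,100 zł + 25,300 zł + 20,700 zł + 44,600 zł + 22,100 zł = 251,800 zł
  Less exemption 116,000 zł → base 135,800 zł
  135,800 zł × 28% = 38,024 zł

38,024 zł > 15,920 zł, so the shadow minimum tax is the binding amount.

38,024 zł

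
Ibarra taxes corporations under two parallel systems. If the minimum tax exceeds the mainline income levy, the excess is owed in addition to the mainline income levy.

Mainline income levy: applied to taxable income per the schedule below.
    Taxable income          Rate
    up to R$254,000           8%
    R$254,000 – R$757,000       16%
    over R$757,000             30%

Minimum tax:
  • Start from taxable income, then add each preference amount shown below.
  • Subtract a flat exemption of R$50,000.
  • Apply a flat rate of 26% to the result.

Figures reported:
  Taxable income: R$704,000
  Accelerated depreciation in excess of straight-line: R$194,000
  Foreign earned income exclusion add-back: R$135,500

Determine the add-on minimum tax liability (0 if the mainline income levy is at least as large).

Mainline income levy:
  R$254,000 × 8% = R$20,320
  R$450,000 × 16% = R$72,000
  → R$92,320

Minimum tax:
  Adjusted income: R$704,000 + R$194,000 + R$135,500 = R$1,033,500
  Less exemption R$50,000 → base R$983,500
  R$983,500 × 26% = R$255,710

Excess of minimum tax over mainline income levy: R$255,710 − R$92,320 = R$163,390.

R$163,390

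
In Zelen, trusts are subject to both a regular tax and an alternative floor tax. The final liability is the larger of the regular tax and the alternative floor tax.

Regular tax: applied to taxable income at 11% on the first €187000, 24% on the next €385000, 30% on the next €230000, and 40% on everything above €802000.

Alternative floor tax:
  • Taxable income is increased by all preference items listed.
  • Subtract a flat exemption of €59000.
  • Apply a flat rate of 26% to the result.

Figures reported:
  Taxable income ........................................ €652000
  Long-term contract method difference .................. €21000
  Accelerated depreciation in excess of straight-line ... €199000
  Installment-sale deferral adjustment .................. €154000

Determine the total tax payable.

€251420

Alternative floor tax:
  Adjusted income: €652000 + €21000 + €199000 + €154000 = €1026000
  Less exemption €59000 → base €967000
  €967000 × 26% = €251420

Regular tax:
  €187000 × 11% = €20570
  €385000 × 24% = €92400
  €80000 × 30% = €24000
  → €136970

€251420 > €136970, so the alternative floor tax is the binding amount.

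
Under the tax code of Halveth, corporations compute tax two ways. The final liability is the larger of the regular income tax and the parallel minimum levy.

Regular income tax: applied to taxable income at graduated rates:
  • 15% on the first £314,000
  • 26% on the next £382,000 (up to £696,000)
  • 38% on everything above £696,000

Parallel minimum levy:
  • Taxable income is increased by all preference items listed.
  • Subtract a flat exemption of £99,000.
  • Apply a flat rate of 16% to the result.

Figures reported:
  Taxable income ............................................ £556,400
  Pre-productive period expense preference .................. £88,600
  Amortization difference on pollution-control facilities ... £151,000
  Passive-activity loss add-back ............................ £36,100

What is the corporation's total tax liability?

£117,296

Regular income tax:
  £314,000 × 15% = £47,100
  £242,400 × 26% = £63,024
  → £110,124

Parallel minimum levy:
  Adjusted income: £556,400 + £88,600 + £151,000 + £36,100 = £832,100
  Less exemption £99,000 → base £733,100
  £733,100 × 16% = £117,296

£117,296 > £110,124, so the parallel minimum levy is the binding amount.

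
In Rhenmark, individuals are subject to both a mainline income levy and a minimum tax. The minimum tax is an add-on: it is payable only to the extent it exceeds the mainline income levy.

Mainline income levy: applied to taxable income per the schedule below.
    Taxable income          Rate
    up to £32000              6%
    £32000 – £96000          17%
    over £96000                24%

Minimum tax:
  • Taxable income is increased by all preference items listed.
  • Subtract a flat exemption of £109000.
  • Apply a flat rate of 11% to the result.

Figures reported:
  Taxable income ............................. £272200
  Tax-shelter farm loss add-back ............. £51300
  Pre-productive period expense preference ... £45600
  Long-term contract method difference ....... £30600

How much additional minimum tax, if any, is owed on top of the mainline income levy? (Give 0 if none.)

Mainline income levy:
  £32000 × 6% = £1920
  £64000 × 17% = £10880
  £176200 × 24% = £42288
  → £55088

Minimum tax:
  Adjusted income: £272200 + £51300 + £45600 + £30600 = £399700
  Less exemption £109000 → base £290700
  £290700 × 11% = £31977

£31977 ≤ £55088, so no add-on is due.

£0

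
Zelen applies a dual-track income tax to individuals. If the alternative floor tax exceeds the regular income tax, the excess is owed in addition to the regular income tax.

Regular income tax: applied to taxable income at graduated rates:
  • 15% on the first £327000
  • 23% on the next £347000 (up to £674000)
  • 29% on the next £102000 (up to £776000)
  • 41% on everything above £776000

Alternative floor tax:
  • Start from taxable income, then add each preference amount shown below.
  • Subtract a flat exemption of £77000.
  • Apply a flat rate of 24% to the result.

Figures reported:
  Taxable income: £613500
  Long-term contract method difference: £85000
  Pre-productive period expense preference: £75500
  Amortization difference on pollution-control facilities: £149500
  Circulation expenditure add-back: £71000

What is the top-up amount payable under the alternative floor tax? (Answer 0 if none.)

£105255

Alternative floor tax:
  Adjusted income: £613500 + £85000 + £75500 + £149500 + £71000 = £994500
  Less exemption £77000 → base £917500
  £917500 × 24% = £220200

Regular income tax:
  £327000 × 15% = £49050
  £286500 × 23% = £65895
  → £114945

Excess of alternative floor tax over regular income tax: £220200 − £114945 = £105255.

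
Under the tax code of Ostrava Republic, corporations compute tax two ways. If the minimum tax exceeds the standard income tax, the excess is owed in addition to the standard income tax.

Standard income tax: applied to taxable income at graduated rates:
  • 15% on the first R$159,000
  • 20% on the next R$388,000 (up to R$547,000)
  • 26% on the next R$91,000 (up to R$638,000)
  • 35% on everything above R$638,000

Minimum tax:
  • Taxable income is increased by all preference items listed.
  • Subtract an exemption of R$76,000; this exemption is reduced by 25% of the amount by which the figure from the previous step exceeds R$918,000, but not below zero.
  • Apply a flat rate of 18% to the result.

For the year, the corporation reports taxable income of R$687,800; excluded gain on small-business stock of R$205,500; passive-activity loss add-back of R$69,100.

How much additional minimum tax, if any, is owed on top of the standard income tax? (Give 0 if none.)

R$19,010

Minimum tax:
  Adjusted income: R$687,800 + R$205,500 + R$69,100 = R$962,400
  Exemption: R$76,000 − 25% × (R$962,400 − R$918,000) = R$76,000 − R$11,100 = R$64,900
  Base: R$962,400 − R$64,900 = R$897,500
  R$897,500 × 18% = R$161,550

Standard income tax:
  R$159,000 × 15% = R$23,850
  R$388,000 × 20% = R$77,600
  R$91,000 × 26% = R$23,660
  R$49,800 × 35% = R$17,430
  → R$142,540

Excess of minimum tax over standard income tax: R$161,550 − R$142,540 = R$19,010.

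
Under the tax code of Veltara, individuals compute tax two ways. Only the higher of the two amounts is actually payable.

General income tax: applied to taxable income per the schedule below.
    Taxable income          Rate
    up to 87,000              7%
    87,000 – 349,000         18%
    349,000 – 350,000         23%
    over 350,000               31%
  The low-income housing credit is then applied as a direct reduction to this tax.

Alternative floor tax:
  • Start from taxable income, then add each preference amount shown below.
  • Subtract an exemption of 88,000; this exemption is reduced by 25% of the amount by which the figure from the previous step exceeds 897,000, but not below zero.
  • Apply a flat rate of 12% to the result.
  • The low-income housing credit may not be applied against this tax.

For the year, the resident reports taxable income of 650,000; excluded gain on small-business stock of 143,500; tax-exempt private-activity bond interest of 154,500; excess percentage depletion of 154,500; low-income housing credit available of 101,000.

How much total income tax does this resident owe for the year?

General income tax:
  87,000 × 7% = 6,090
  262,000 × 18% = 47,160
  1,000 × 23% = 230
  300,000 × 31% = 93,000
  → 146,480
  Less low-income housing credit 101,000 → 45,480

Alternative floor tax:
  Adjusted income: 650,000 + 143,500 + 154,500 + 154,500 = 1,102,500
  Exemption: 88,000 − 25% × (1,102,500 − 897,000) = 88,000 − 51,375 = 36,625
  Base: 1,102,500 − 36,625 = 1,065,875
  1,065,875 × 12% = 127,905

127,905 > 45,480, so the alternative floor tax is the binding amount.

127,905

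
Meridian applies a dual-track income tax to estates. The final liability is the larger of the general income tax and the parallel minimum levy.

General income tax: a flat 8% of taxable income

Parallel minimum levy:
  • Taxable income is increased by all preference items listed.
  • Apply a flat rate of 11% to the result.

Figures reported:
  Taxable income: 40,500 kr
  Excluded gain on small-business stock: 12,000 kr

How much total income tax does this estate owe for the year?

5,775 kr

Parallel minimum levy:
  Adjusted income: 40,500 kr + 12,000 kr = 52,500 kr
  52,500 kr × 11% = 5,775 kr

General income tax:
  40,500 kr × 8% = 3,240 kr

5,775 kr > 3,240 kr, so the parallel minimum levy is the binding amount.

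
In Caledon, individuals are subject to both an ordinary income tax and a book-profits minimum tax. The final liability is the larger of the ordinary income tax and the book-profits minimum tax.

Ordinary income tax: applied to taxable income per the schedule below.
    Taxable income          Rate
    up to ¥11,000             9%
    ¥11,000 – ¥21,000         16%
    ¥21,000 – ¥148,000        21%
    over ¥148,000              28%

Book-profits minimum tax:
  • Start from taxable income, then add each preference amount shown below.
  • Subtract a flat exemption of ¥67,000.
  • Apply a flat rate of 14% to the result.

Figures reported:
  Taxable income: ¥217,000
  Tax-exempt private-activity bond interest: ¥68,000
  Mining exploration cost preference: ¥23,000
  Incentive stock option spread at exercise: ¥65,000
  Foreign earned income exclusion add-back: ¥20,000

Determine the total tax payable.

¥48,580

Book-profits minimum tax:
  Adjusted income: ¥217,000 + ¥68,000 + ¥23,000 + ¥65,000 + ¥20,000 = ¥393,000
  Less exemption ¥67,000 → base ¥326,000
  ¥326,000 × 14% = ¥45,640

Ordinary income tax:
  ¥11,000 × 9% = ¥990
  ¥10,000 × 16% = ¥1,600
  ¥127,000 × 21% = ¥26,670
  ¥69,000 × 28% = ¥19,320
  → ¥48,580

¥48,580 > ¥45,640, so the ordinary income tax governs.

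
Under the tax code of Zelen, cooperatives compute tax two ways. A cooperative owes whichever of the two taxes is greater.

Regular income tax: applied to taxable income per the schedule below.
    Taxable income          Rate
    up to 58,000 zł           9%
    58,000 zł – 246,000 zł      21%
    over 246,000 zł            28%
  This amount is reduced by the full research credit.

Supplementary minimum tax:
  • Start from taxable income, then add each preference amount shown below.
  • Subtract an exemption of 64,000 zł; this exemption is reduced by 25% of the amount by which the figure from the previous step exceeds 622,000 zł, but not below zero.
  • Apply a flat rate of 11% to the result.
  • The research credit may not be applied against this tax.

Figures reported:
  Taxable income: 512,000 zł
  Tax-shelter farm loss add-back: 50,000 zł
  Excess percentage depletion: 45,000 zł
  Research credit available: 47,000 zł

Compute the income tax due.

Supplementary minimum tax:
  Adjusted income: 512,000 zł + 50,000 zł + 45,000 zł = 607,000 zł
  Exemption: 607,000 zł ≤ 622,000 zł, so full 64,000 zł applies
  Base: 607,000 zł − 64,000 zł = 543,000 zł
  543,000 zł × 11% = 59,730 zł

Regular income tax:
  58,000 zł × 9% = 5,220 zł
  188,000 zł × 21% = 39,480 zł
  266,000 zł × 28% = 74,480 zł
  → 119,180 zł
  Less research credit 47,000 zł → 72,180 zł

72,180 zł > 59,730 zł, so the regular income tax governs.

72,180 zł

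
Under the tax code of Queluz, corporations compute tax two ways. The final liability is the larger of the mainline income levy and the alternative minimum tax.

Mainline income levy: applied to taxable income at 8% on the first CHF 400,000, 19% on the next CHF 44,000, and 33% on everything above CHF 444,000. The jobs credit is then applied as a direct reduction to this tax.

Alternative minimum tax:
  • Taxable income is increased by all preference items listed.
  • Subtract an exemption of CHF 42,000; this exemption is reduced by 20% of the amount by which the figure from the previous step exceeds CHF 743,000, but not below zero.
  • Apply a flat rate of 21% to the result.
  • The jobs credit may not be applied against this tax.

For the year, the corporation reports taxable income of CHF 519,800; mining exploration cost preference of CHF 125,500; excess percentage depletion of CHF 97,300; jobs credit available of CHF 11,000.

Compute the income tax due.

CHF 147,126

Mainline income levy:
  CHF 400,000 × 8% = CHF 32,000
  CHF 44,000 × 19% = CHF 8,360
  CHF 75,800 × 33% = CHF 25,014
  → CHF 65,374
  Less jobs credit CHF 11,000 → CHF 54,374

Alternative minimum tax:
  Adjusted income: CHF 519,800 + CHF 125,500 + CHF 97,300 = CHF 742,600
  Exemption: CHF 742,600 ≤ CHF 743,000, so full CHF 42,000 applies
  Base: CHF 742,600 − CHF 42,000 = CHF 700,600
  CHF 700,600 × 21% = CHF 147,126

CHF 147,126 > CHF 54,374, so the alternative minimum tax is the binding amount.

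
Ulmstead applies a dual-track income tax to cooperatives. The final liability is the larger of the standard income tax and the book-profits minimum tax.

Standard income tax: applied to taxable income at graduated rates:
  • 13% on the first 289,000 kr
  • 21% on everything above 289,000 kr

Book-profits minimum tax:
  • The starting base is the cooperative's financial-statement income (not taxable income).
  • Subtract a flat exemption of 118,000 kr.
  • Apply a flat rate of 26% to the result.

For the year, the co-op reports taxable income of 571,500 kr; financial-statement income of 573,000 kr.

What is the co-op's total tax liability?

Standard income tax:
  289,000 kr × 13% = 37,570 kr
  282,500 kr × 21% = 59,325 kr
  → 96,895 kr

Book-profits minimum tax:
  Base (financial-statement income): 573,000 kr
  Less exemption 118,000 kr → base 455,000 kr
  455,000 kr × 26% = 118,300 kr

118,300 kr > 96,895 kr, so the book-profits minimum tax is the binding amount.

118,300 kr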